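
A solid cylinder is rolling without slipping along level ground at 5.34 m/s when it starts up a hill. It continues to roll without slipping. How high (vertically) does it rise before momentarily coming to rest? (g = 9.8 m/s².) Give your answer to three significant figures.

h ≈ 2.18 m

The moment of inertia is (1/2)MR², giving k ≡ I/(MR²) = 0.5.
Rolling without slipping gives ω = v/R, so the total kinetic energy is ½Mv² + ½Iω² = ½(1+k)Mv² = (3/4)Mv².
All of this converts to potential energy at the highest point: (3/4)Mv₀² = Mgh.
Thus h = (1+k)v₀²/(2g) = 1.5 × 5.34² / (2 × 9.8) ≈ 2.18 m.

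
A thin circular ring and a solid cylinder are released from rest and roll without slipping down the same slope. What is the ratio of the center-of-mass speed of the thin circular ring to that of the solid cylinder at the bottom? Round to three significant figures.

Each satisfies Mgh = ½(1+k)Mv² with k = I/(MR²), so v ∝ 1/√(1+k).
For the thin circular ring k = 1; for the solid cylinder k = 0.5.
v₁/v₂ = √((1+k₂)/(1+k₁)) = √(1.5/2) ≈ 0.866.

v_ratio ≈ 0.866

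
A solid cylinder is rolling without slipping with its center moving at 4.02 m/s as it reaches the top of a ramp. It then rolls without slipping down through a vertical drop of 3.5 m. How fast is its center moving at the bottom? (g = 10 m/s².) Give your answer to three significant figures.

v ≈ 7.93 m/s

For this body I = (1/2)MR², i.e. k = I/(MR²) = 0.5.
Rolling without slipping gives ω = v/R, so the total kinetic energy is ½Mv² + ½Iω² = ½(1+k)Mv² = (3/4)Mv².
Conserving energy between top and bottom: (3/4)Mv² = (3/4)Mv₀² + Mgh, hence v² = v₀² + 2gh/(1+k).
v = √(4.02² + 2×10×3.5/1.5) = √62.83 ≈ 7.93 m/s.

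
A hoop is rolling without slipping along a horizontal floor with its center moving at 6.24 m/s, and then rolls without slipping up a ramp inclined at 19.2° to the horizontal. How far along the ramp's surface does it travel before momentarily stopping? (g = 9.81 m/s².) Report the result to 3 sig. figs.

d ≈ 12.1 m

For this body I = MR², i.e. k = I/(MR²) = 1.
Rolling without slipping gives ω = v/R, so the total kinetic energy is ½Mv² + ½Iω² = ½(1+k)Mv² = Mv².
Setting this equal to Mgh gives the vertical rise h = (1+k)v₀²/(2g) = 2×6.24²/(2×9.81) = 3.969 m.
The distance along the slope is d = h/sinθ = 3.969/sin19.2° ≈ 12.1 m.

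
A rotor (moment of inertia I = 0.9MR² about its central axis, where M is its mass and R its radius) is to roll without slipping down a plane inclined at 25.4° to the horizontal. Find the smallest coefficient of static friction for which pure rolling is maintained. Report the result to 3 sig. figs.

For this body I = 0.9MR², i.e. k = I/(MR²) = 0.9.
Newton's second law down the slope: Mg sinθ − f = Ma. The torque equation fR = Iα (with α = a/R) gives f = kMa.
These give a = g sinθ/(1+k) and the required friction f = kMg sinθ/(1+k).
With N = Mg cosθ, the no-slip condition f ≤ μN gives μ_min = f/N = k tanθ/(1+k).
μ_min = 0.9 × tan25.4° / 1.9 ≈ 0.225.

μ_min ≈ 0.225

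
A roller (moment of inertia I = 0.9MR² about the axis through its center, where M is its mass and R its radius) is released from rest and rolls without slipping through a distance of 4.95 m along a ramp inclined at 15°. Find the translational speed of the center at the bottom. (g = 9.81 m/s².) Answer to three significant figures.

With I = 0.9MR², the ratio k = I/(MR²) is 0.9.
Rolling without slipping gives ω = v/R, so the total kinetic energy is ½Mv² + ½Iω² = ½(1+k)Mv² = (19/20)Mv².
The vertical drop is h = L sinθ = 4.95 × sin15° = 1.281 m.
Setting Mgh = (19/20)Mv² gives v = √(2gh/(1+k)) = √(2·9.81·1.281/1.9) ≈ 3.64 m/s.

v ≈ 3.64 m/s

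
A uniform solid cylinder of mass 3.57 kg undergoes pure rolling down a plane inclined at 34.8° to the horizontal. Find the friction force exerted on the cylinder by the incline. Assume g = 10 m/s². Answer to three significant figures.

f ≈ 6.79 N

For this body I = (1/2)MR², i.e. k = I/(MR²) = 0.5.
Translational: Mg sinθ − f = Ma. Rotational about the CM: fR = Iα = kMRa, so f = kMa.
Combining, a = g sinθ/(1+k) and f = kMa = kMg sinθ/(1+k).
f = 0.5 × 3.57 × 10 × sin34.8° / 1.5 ≈ 6.79 N.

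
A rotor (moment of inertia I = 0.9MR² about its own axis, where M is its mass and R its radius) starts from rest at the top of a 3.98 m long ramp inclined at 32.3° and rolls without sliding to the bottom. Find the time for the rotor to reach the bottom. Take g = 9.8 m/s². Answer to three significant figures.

t ≈ 1.70 s

With I = 0.9MR², the ratio k = I/(MR²) is 0.9.
Along the incline Mg sinθ − f = Ma, and torque about the center fR = Iα = kMR²(a/R) gives f = kMa.
Hence a = g sinθ/(1+k) = 9.8×sin32.3°/1.9 = 2.756 m/s².
Starting from rest, L = ½at², so t = √(2L/a) = √(2×3.98/2.756) ≈ 1.70 s.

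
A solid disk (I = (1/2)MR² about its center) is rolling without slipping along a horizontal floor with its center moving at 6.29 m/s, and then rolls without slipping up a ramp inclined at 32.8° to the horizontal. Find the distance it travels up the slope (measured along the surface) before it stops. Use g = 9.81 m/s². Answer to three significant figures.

d ≈ 5.58 m

With I = (1/2)MR², the ratio k = I/(MR²) is 0.5.
The rolling condition ω = v/R makes the rotational term ½I(v/R)² = ½kMv², so KE_total = ½(1+k)Mv² = (3/4)Mv².
Setting this equal to Mgh gives the vertical rise h = (1+k)v₀²/(2g) = 1.5×6.29²/(2×9.81) = 3.025 m.
Along the incline, d = h/sinθ = 3.025/sin32.8° ≈ 5.58 m.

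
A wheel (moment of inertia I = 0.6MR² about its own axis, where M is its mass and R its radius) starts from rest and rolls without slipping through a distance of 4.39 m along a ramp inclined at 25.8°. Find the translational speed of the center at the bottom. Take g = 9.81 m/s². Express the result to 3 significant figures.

v ≈ 4.84 m/s

The moment of inertia is 0.6MR², giving k ≡ I/(MR²) = 0.6.
Pure rolling means v = ωR; then KE = ½Mv² + ½I(v/R)² = ½(1+k)Mv² = (4/5)Mv².
The vertical drop is h = L sinθ = 4.39 × sin25.8° = 1.911 m.
Setting Mgh = (4/5)Mv² gives v = √(2gh/(1+k)) = √(2·9.81·1.911/1.6) ≈ 4.84 m/s.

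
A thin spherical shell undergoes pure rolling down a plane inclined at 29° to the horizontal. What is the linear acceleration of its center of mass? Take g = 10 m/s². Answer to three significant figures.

With I = (2/3)MR², the ratio k = I/(MR²) is 2/3.
Translational: Mg sinθ − f = Ma. Rotational about the CM: fR = Iα = kMRa, so f = kMa.
Eliminating f: Mg sinθ = (1+k)Ma, so a = g sinθ/(1+k) = 10 × sin29° / 1.667 ≈ 2.91 m/s².

a ≈ 2.91 m/s²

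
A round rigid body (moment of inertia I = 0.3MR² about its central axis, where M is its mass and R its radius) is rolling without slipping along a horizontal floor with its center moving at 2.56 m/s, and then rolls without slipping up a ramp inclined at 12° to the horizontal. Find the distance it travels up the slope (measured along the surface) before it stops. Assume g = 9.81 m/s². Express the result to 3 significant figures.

For this body I = 0.3MR², i.e. k = I/(MR²) = 0.3.
Rolling without slipping gives ω = v/R, so the total kinetic energy is ½Mv² + ½Iω² = ½(1+k)Mv² = (13/20)Mv².
Setting this equal to Mgh gives the vertical rise h = (1+k)v₀²/(2g) = 1.3×2.56²/(2×9.81) = 0.4342 m.
Along the incline, d = h/sinθ = 0.4342/sin12° ≈ 2.09 m.

d ≈ 2.09 m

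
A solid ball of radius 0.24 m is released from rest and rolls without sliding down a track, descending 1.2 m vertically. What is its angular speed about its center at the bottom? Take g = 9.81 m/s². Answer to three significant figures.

With I = (2/5)MR², the ratio k = I/(MR²) is 0.4.
Rolling without slipping gives ω = v/R, so the total kinetic energy is ½Mv² + ½Iω² = ½(1+k)Mv² = (7/10)Mv².
Energy conservation Mgh = ½(1+k)Mv² gives v = √(2gh/(1+k)) = √(2 × 9.81 × 1.2 / 1.4) = 4.101 m/s.
The angular speed follows from ω = v/R = 4.101/0.24 ≈ 17.1 rad/s.

ω ≈ 17.1 rad/s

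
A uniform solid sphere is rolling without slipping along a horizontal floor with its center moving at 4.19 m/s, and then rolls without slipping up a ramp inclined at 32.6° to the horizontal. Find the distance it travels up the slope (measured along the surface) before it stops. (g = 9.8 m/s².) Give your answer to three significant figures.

d ≈ 2.33 m

With I = (2/5)MR², the ratio k = I/(MR²) is 0.4.
The rolling condition ω = v/R makes the rotational term ½I(v/R)² = ½kMv², so KE_total = ½(1+k)Mv² = (7/10)Mv².
Setting this equal to Mgh gives the vertical rise h = (1+k)v₀²/(2g) = 1.4×4.19²/(2×9.8) = 1.254 m.
Along the incline, d = h/sinθ = 1.254/sin32.6° ≈ 2.33 m.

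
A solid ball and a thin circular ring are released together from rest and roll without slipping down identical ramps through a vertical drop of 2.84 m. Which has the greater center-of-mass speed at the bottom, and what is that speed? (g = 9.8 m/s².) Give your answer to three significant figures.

the solid ball, at v ≈ 6.31 m/s

For rolling without slipping, Mgh = ½(1+k)Mv² where k = I/(MR²), so v = √(2gh/(1+k)).
Solid ball: k = 0.4, giving v = √(2×9.8×2.84/1.4) = 6.306 m/s.
Thin circular ring: k = 1, giving v = √(2×9.8×2.84/2) = 5.276 m/s.
The smaller k wins: the solid ball, at ≈ 6.31 m/s.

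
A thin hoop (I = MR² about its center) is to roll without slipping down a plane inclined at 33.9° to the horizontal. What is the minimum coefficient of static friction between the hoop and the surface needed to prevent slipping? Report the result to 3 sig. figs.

μ_min ≈ 0.336

The moment of inertia is MR², giving k ≡ I/(MR²) = 1.
Translational: Mg sinθ − f = Ma. Rotational about the CM: fR = Iα = kMRa, so f = kMa.
These give a = g sinθ/(1+k) and the required friction f = kMg sinθ/(1+k).
The normal force is N = Mg cosθ, so μ_min = f/N = k tanθ/(1+k).
μ_min = 1 × tan33.9° / 2 ≈ 0.336.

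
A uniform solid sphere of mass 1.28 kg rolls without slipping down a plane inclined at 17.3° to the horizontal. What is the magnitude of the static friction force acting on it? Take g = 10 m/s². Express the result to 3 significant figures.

The moment of inertia is (2/5)MR², giving k ≡ I/(MR²) = 0.4.
Translational: Mg sinθ − f = Ma. Rotational about the CM: fR = Iα = kMRa, so f = kMa.
Combining, a = g sinθ/(1+k) and f = kMa = kMg sinθ/(1+k).
f = 0.4 × 1.28 × 10 × sin17.3° / 1.4 ≈ 1.09 N.

f ≈ 1.09 N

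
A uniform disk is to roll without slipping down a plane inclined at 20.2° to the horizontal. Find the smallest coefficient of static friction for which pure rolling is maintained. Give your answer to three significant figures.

For this body I = (1/2)MR², i.e. k = I/(MR²) = 0.5.
Along the incline Mg sinθ − f = Ma, and torque about the center fR = Iα = kMR²(a/R) gives f = kMa.
These give a = g sinθ/(1+k) and the required friction f = kMg sinθ/(1+k).
The normal force is N = Mg cosθ, so μ_min = f/N = k tanθ/(1+k).
μ_min = 0.5 × tan20.2° / 1.5 ≈ 0.123.

μ_min ≈ 0.123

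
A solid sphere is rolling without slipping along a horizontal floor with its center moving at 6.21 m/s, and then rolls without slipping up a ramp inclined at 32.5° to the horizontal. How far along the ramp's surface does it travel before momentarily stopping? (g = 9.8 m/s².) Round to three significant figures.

With I = (2/5)MR², the ratio k = I/(MR²) is 0.4.
Rolling without slipping gives ω = v/R, so the total kinetic energy is ½Mv² + ½Iω² = ½(1+k)Mv² = (7/10)Mv².
Setting this equal to Mgh gives the vertical rise h = (1+k)v₀²/(2g) = 1.4×6.21²/(2×9.8) = 2.755 m.
Along the incline, d = h/sinθ = 2.755/sin32.5° ≈ 5.13 m.

d ≈ 5.13 m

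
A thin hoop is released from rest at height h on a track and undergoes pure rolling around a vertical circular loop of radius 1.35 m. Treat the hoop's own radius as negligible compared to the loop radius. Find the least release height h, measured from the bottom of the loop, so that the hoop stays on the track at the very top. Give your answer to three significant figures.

h_min ≈ 4.05 m

The moment of inertia is MR², giving k ≡ I/(MR²) = 1.
At the top, contact is just lost when gravity alone supplies the centripetal force: Mg = Mv_top²/r, i.e. v_top² = gr.
With ω = v/R, the kinetic energy at speed v is ½(1+k)Mv² = Mv².
Energy conservation from release (height h) to the top (height 2r): Mgh = Mg(2r) + M·gr.
Thus h_min = 2r + (1+k)r/2 = r(2 + 2/2) = 1.35 × 3 ≈ 4.05 m.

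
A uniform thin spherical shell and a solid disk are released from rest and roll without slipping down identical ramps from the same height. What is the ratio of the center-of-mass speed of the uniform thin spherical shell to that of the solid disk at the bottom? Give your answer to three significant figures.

v_ratio ≈ 0.949

Each satisfies Mgh = ½(1+k)Mv² with k = I/(MR²), so v ∝ 1/√(1+k).
For the uniform thin spherical shell k = 2/3; for the solid disk k = 0.5.
v₁/v₂ = √((1+k₂)/(1+k₁)) = √(1.5/1.667) ≈ 0.949.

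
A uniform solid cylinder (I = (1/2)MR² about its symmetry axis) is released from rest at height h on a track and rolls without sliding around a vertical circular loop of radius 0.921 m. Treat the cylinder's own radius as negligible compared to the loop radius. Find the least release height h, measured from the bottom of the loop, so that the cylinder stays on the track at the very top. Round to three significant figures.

h_min ≈ 2.53 m

For this body I = (1/2)MR², i.e. k = I/(MR²) = 0.5.
At the top, contact is just lost when gravity alone supplies the centripetal force: Mg = Mv_top²/r, i.e. v_top² = gr.
With ω = v/R, the kinetic energy at speed v is ½(1+k)Mv² = (3/4)Mv².
Energy conservation from release (height h) to the top (height 2r): Mgh = Mg(2r) + (3/4)M·gr.
Thus h_min = 2r + (1+k)r/2 = r(2 + 1.5/2) = 0.921 × 2.75 ≈ 2.53 m.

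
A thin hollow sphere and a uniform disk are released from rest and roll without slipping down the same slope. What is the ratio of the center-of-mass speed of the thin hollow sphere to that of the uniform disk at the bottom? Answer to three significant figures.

v_ratio ≈ 0.949

Each satisfies Mgh = ½(1+k)Mv² with k = I/(MR²), so v ∝ 1/√(1+k).
For the thin hollow sphere k = 2/3; for the uniform disk k = 0.5.
v₁/v₂ = √((1+k₂)/(1+k₁)) = √(1.5/1.667) ≈ 0.949.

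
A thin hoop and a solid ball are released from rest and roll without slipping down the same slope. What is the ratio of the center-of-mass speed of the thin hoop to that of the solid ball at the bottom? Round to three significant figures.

Each satisfies Mgh = ½(1+k)Mv² with k = I/(MR²), so v ∝ 1/√(1+k).
For the thin hoop k = 1; for the solid ball k = 0.4.
v₁/v₂ = √((1+k₂)/(1+k₁)) = √(1.4/2) ≈ 0.837.

v_ratio ≈ 0.837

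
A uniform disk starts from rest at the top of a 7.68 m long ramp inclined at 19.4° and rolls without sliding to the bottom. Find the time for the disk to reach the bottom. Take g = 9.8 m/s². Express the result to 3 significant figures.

With I = (1/2)MR², the ratio k = I/(MR²) is 0.5.
Along the incline Mg sinθ − f = Ma, and torque about the center fR = Iα = kMR²(a/R) gives f = kMa.
Hence a = g sinθ/(1+k) = 9.8×sin19.4°/1.5 = 2.17 m/s².
With constant a from rest, t = √(2L/a) = √(2·7.68/2.17) ≈ 2.66 s.

t ≈ 2.66 s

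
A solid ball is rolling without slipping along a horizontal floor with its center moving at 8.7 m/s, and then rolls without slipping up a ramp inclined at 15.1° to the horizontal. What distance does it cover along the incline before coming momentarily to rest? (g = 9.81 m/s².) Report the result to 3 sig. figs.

The moment of inertia is (2/5)MR², giving k ≡ I/(MR²) = 0.4.
The rolling condition ω = v/R makes the rotational term ½I(v/R)² = ½kMv², so KE_total = ½(1+k)Mv² = (7/10)Mv².
Setting this equal to Mgh gives the vertical rise h = (1+k)v₀²/(2g) = 1.4×8.7²/(2×9.81) = 5.401 m.
Along the incline, d = h/sinθ = 5.401/sin15.1° ≈ 20.7 m.

d ≈ 20.7 m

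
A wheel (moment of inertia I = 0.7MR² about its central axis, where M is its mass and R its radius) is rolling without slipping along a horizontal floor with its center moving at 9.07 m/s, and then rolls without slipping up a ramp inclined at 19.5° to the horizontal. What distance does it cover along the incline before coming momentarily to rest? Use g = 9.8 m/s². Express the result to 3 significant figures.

d ≈ 21.4 m

The moment of inertia is 0.7MR², giving k ≡ I/(MR²) = 0.7.
Rolling without slipping gives ω = v/R, so the total kinetic energy is ½Mv² + ½Iω² = ½(1+k)Mv² = (17/20)Mv².
Setting this equal to Mgh gives the vertical rise h = (1+k)v₀²/(2g) = 1.7×9.07²/(2×9.8) = 7.135 m.
The distance along the slope is d = h/sinθ = 7.135/sin19.5° ≈ 21.4 m.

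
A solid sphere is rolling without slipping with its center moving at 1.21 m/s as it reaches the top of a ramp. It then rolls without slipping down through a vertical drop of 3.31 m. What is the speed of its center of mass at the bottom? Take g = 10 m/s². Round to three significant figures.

Here I = (2/5)MR², so the shape factor k = I/(MR²) = 0.4.
Since it rolls without slipping, ω = v/R and KE = ½Mv² + ½Iω² = ½(1+k)Mv² = (7/10)Mv².
Energy conservation: (7/10)Mv₀² + Mgh = (7/10)Mv², so v² = v₀² + 2gh/(1+k).
v = √(1.21² + 2×10×3.31/1.4) = √48.75 ≈ 6.98 m/s.

v ≈ 6.98 m/s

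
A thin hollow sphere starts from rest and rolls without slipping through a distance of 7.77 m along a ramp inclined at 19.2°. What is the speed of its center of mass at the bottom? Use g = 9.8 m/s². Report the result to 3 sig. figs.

Here I = (2/3)MR², so the shape factor k = I/(MR²) = 2/3.
Rolling without slipping gives ω = v/R, so the total kinetic energy is ½Mv² + ½Iω² = ½(1+k)Mv² = (5/6)Mv².
The vertical drop is h = L sinθ = 7.77 × sin19.2° = 2.555 m.
Energy conservation: Mgh = (5/6)Mv², so v = √(2gh/(1+k)) = √(2 × 9.8 × 2.555 / 1.667) ≈ 5.48 m/s.

v ≈ 5.48 m/s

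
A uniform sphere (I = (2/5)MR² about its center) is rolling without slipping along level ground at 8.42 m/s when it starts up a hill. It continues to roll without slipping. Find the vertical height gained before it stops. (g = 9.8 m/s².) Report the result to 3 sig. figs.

With I = (2/5)MR², the ratio k = I/(MR²) is 0.4.
Pure rolling means v = ωR; then KE = ½Mv² + ½I(v/R)² = ½(1+k)Mv² = (7/10)Mv².
All of this converts to potential energy at the highest point: (7/10)Mv₀² = Mgh.
Thus h = (1+k)v₀²/(2g) = 1.4 × 8.42² / (2 × 9.8) ≈ 5.06 m.

h ≈ 5.06 m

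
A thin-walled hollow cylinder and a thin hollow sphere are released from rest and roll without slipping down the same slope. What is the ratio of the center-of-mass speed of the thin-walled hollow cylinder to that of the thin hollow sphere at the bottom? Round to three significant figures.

v_ratio ≈ 0.913

Each satisfies Mgh = ½(1+k)Mv² with k = I/(MR²), so v ∝ 1/√(1+k).
For the thin-walled hollow cylinder k = 1; for the thin hollow sphere k = 2/3.
v₁/v₂ = √((1+k₂)/(1+k₁)) = √(1.667/2) ≈ 0.913.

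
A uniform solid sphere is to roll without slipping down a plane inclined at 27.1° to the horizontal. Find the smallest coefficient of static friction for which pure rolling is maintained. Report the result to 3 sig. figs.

Here I = (2/5)MR², so the shape factor k = I/(MR²) = 0.4.
Newton's second law down the slope: Mg sinθ − f = Ma. The torque equation fR = Iα (with α = a/R) gives f = kMa.
These give a = g sinθ/(1+k) and the required friction f = kMg sinθ/(1+k).
With N = Mg cosθ, the no-slip condition f ≤ μN gives μ_min = f/N = k tanθ/(1+k).
μ_min = 0.4 × tan27.1° / 1.4 ≈ 0.146.

μ_min ≈ 0.146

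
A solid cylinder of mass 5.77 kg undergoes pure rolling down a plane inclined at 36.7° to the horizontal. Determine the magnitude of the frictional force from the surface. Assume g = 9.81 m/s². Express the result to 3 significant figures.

For this body I = (1/2)MR², i.e. k = I/(MR²) = 0.5.
Along the incline Mg sinθ − f = Ma, and torque about the center fR = Iα = kMR²(a/R) gives f = kMa.
Combining, a = g sinθ/(1+k) and f = kMa = kMg sinθ/(1+k).
f = 0.5 × 5.77 × 9.81 × sin36.7° / 1.5 ≈ 11.3 N.

f ≈ 11.3 N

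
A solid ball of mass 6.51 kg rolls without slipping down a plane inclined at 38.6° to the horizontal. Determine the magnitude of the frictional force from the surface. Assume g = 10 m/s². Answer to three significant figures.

With I = (2/5)MR², the ratio k = I/(MR²) is 0.4.
Along the incline Mg sinθ − f = Ma, and torque about the center fR = Iα = kMR²(a/R) gives f = kMa.
Combining, a = g sinθ/(1+k) and f = kMa = kMg sinθ/(1+k).
f = 0.4 × 6.51 × 10 × sin38.6° / 1.4 ≈ 11.6 N.

f ≈ 11.6 N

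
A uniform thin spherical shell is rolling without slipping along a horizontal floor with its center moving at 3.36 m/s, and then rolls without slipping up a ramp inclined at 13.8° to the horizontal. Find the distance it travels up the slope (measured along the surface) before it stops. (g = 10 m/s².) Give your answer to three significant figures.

d ≈ 3.94 m

For this body I = (2/3)MR², i.e. k = I/(MR²) = 2/3.
Pure rolling means v = ωR; then KE = ½Mv² + ½I(v/R)² = ½(1+k)Mv² = (5/6)Mv².
Setting this equal to Mgh gives the vertical rise h = (1+k)v₀²/(2g) = 1.667×3.36²/(2×10) = 0.9408 m.
The distance along the slope is d = h/sinθ = 0.9408/sin13.8° ≈ 3.94 m.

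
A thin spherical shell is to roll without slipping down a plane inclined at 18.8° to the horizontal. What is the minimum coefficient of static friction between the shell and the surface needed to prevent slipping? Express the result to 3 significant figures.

μ_min ≈ 0.136

With I = (2/3)MR², the ratio k = I/(MR²) is 2/3.
Translational: Mg sinθ − f = Ma. Rotational about the CM: fR = Iα = kMRa, so f = kMa.
These give a = g sinθ/(1+k) and the required friction f = kMg sinθ/(1+k).
The normal force is N = Mg cosθ, so μ_min = f/N = k tanθ/(1+k).
μ_min = (2/3) × tan18.8° / 1.667 ≈ 0.136.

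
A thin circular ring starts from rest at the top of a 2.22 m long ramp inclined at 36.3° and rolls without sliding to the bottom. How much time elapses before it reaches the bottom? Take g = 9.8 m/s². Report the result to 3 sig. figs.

The moment of inertia is MR², giving k ≡ I/(MR²) = 1.
Along the incline Mg sinθ − f = Ma, and torque about the center fR = Iα = kMR²(a/R) gives f = kMa.
Hence a = g sinθ/(1+k) = 9.8×sin36.3°/2 = 2.901 m/s².
Starting from rest, L = ½at², so t = √(2L/a) = √(2×2.22/2.901) ≈ 1.24 s.

t ≈ 1.24 s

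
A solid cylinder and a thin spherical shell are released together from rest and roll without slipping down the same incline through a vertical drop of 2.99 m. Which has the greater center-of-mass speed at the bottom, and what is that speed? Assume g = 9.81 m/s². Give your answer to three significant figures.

the solid cylinder, at v ≈ 6.25 m/s

For rolling without slipping, Mgh = ½(1+k)Mv² where k = I/(MR²), so v = √(2gh/(1+k)).
Solid cylinder: k = 0.5, giving v = √(2×9.81×2.99/1.5) = 6.254 m/s.
Thin spherical shell: k = 2/3, giving v = √(2×9.81×2.99/1.667) = 5.933 m/s.
The smaller k wins: the solid cylinder, at ≈ 6.25 m/s.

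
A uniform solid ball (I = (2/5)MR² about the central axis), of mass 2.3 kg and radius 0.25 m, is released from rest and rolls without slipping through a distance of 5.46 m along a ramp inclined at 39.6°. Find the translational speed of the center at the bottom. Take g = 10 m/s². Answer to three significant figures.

v ≈ 7.05 m/s

With I = (2/5)MR², the ratio k = I/(MR²) is 0.4.
The rolling condition ω = v/R makes the rotational term ½I(v/R)² = ½kMv², so KE_total = ½(1+k)Mv² = (7/10)Mv².
The vertical drop is h = L sinθ = 5.46 × sin39.6° = 3.48 m.
Energy conservation: Mgh = (7/10)Mv², so v = √(2gh/(1+k)) = √(2 × 10 × 3.48 / 1.4) ≈ 7.05 m/s.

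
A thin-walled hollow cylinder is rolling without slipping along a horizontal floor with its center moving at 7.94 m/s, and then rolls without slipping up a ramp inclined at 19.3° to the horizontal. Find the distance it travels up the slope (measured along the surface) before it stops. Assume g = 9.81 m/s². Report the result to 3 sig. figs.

Here I = MR², so the shape factor k = I/(MR²) = 1.
Rolling without slipping gives ω = v/R, so the total kinetic energy is ½Mv² + ½Iω² = ½(1+k)Mv² = Mv².
Setting this equal to Mgh gives the vertical rise h = (1+k)v₀²/(2g) = 2×7.94²/(2×9.81) = 6.426 m.
Along the incline, d = h/sinθ = 6.426/sin19.3° ≈ 19.4 m.

d ≈ 19.4 m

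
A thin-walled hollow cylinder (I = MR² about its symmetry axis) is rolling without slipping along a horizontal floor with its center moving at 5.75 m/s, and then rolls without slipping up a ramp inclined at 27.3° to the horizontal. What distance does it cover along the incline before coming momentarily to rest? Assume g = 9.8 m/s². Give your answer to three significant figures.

d ≈ 7.36 m

Here I = MR², so the shape factor k = I/(MR²) = 1.
Since it rolls without slipping, ω = v/R and KE = ½Mv² + ½Iω² = ½(1+k)Mv² = Mv².
Setting this equal to Mgh gives the vertical rise h = (1+k)v₀²/(2g) = 2×5.75²/(2×9.8) = 3.374 m.
The distance along the slope is d = h/sinθ = 3.374/sin27.3° ≈ 7.36 m.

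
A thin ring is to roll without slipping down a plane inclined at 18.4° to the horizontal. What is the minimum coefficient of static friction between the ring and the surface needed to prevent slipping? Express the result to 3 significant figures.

Here I = MR², so the shape factor k = I/(MR²) = 1.
Newton's second law down the slope: Mg sinθ − f = Ma. The torque equation fR = Iα (with α = a/R) gives f = kMa.
These give a = g sinθ/(1+k) and the required friction f = kMg sinθ/(1+k).
With N = Mg cosθ, the no-slip condition f ≤ μN gives μ_min = f/N = k tanθ/(1+k).
μ_min = 1 × tan18.4° / 2 ≈ 0.166.

μ_min ≈ 0.166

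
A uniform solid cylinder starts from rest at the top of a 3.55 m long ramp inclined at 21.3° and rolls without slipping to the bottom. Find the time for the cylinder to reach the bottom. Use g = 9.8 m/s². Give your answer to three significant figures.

t ≈ 1.73 s

With I = (1/2)MR², the ratio k = I/(MR²) is 0.5.
Newton's second law down the slope: Mg sinθ − f = Ma. The torque equation fR = Iα (with α = a/R) gives f = kMa.
Hence a = g sinθ/(1+k) = 9.8×sin21.3°/1.5 = 2.373 m/s².
Starting from rest, L = ½at², so t = √(2L/a) = √(2×3.55/2.373) ≈ 1.73 s.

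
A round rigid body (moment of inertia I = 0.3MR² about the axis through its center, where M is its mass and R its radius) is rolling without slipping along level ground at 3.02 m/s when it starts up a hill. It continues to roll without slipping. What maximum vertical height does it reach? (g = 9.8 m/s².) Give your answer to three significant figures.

h ≈ 0.605 m

The moment of inertia is 0.3MR², giving k ≡ I/(MR²) = 0.3.
Rolling without slipping gives ω = v/R, so the total kinetic energy is ½Mv² + ½Iω² = ½(1+k)Mv² = (13/20)Mv².
All of this converts to potential energy at the highest point: (13/20)Mv₀² = Mgh.
Thus h = (1+k)v₀²/(2g) = 1.3 × 3.02² / (2 × 9.8) ≈ 0.605 m.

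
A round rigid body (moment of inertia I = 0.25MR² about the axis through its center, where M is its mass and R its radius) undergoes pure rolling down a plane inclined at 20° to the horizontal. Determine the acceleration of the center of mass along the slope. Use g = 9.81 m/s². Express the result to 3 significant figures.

a ≈ 2.68 m/s²

With I = 0.25MR², the ratio k = I/(MR²) is 0.25.
Newton's second law down the slope: Mg sinθ − f = Ma. The torque equation fR = Iα (with α = a/R) gives f = kMa.
Eliminating f: Mg sinθ = (1+k)Ma, so a = g sinθ/(1+k) = 9.81 × sin20° / 1.25 ≈ 2.68 m/s².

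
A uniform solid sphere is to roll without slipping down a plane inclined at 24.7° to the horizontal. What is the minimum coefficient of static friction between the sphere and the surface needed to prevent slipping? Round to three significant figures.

μ_min ≈ 0.131

Here I = (2/5)MR², so the shape factor k = I/(MR²) = 0.4.
Newton's second law down the slope: Mg sinθ − f = Ma. The torque equation fR = Iα (with α = a/R) gives f = kMa.
These give a = g sinθ/(1+k) and the required friction f = kMg sinθ/(1+k).
With N = Mg cosθ, the no-slip condition f ≤ μN gives μ_min = f/N = k tanθ/(1+k).
μ_min = 0.4 × tan24.7° / 1.4 ≈ 0.131.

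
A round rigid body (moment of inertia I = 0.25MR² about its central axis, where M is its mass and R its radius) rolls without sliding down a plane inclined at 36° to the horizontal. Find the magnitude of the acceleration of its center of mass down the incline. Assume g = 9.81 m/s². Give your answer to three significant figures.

The moment of inertia is 0.25MR², giving k ≡ I/(MR²) = 0.25.
Translational: Mg sinθ − f = Ma. Rotational about the CM: fR = Iα = kMRa, so f = kMa.
Eliminating f: Mg sinθ = (1+k)Ma, so a = g sinθ/(1+k) = 9.81 × sin36° / 1.25 ≈ 4.61 m/s².

a ≈ 4.61 m/s²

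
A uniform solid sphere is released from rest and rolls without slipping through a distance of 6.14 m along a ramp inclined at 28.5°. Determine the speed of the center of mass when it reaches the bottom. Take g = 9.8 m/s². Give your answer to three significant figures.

v ≈ 6.40 m/s

Here I = (2/5)MR², so the shape factor k = I/(MR²) = 0.4.
Rolling without slipping gives ω = v/R, so the total kinetic energy is ½Mv² + ½Iω² = ½(1+k)Mv² = (7/10)Mv².
The vertical drop is h = L sinθ = 6.14 × sin28.5° = 2.93 m.
Setting Mgh = (7/10)Mv² gives v = √(2gh/(1+k)) = √(2·9.8·2.93/1.4) ≈ 6.40 m/s.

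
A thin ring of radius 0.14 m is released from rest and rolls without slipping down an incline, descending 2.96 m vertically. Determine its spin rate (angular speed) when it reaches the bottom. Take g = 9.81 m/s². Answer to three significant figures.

With I = MR², the ratio k = I/(MR²) is 1.
The rolling condition ω = v/R makes the rotational term ½I(v/R)² = ½kMv², so KE_total = ½(1+k)Mv² = Mv².
Energy conservation Mgh = ½(1+k)Mv² gives v = √(2gh/(1+k)) = √(2 × 9.81 × 2.96 / 2) = 5.389 m/s.
The angular speed follows from ω = v/R = 5.389/0.14 ≈ 38.5 rad/s.

ω ≈ 38.5 rad/s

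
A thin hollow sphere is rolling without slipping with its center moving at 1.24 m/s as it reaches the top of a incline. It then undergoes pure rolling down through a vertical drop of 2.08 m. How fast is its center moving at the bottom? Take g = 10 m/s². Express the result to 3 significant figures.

v ≈ 5.15 m/s

The moment of inertia is (2/3)MR², giving k ≡ I/(MR²) = 2/3.
Rolling without slipping gives ω = v/R, so the total kinetic energy is ½Mv² + ½Iω² = ½(1+k)Mv² = (5/6)Mv².
Energy conservation: (5/6)Mv₀² + Mgh = (5/6)Mv², so v² = v₀² + 2gh/(1+k).
v = √(1.24² + 2×10×2.08/1.667) = √26.5 ≈ 5.15 m/s.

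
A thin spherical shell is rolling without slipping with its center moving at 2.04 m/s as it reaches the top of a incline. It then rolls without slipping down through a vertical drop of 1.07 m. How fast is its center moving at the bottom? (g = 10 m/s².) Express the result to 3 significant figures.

v ≈ 4.12 m/s

With I = (2/3)MR², the ratio k = I/(MR²) is 2/3.
The rolling condition ω = v/R makes the rotational term ½I(v/R)² = ½kMv², so KE_total = ½(1+k)Mv² = (5/6)Mv².
Energy conservation: (5/6)Mv₀² + Mgh = (5/6)Mv², so v² = v₀² + 2gh/(1+k).
v = √(2.04² + 2×10×1.07/1.667) = √17 ≈ 4.12 m/s.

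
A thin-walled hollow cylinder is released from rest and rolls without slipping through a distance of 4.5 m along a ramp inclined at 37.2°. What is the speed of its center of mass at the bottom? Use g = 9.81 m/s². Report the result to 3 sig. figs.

v ≈ 5.17 m/s

With I = MR², the ratio k = I/(MR²) is 1.
The rolling condition ω = v/R makes the rotational term ½I(v/R)² = ½kMv², so KE_total = ½(1+k)Mv² = Mv².
The vertical drop is h = L sinθ = 4.5 × sin37.2° = 2.721 m.
Energy conservation: Mgh = Mv², so v = √(2gh/(1+k)) = √(2 × 9.81 × 2.721 / 2) ≈ 5.17 m/s.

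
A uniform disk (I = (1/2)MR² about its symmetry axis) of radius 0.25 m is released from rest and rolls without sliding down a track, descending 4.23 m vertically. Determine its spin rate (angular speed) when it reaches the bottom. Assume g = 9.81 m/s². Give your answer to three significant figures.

The moment of inertia is (1/2)MR², giving k ≡ I/(MR²) = 0.5.
The rolling condition ω = v/R makes the rotational term ½I(v/R)² = ½kMv², so KE_total = ½(1+k)Mv² = (3/4)Mv².
Energy conservation Mgh = ½(1+k)Mv² gives v = √(2gh/(1+k)) = √(2 × 9.81 × 4.23 / 1.5) = 7.438 m/s.
Then ω = v/R = 7.438 / 0.25 ≈ 29.8 rad/s.

ω ≈ 29.8 rad/s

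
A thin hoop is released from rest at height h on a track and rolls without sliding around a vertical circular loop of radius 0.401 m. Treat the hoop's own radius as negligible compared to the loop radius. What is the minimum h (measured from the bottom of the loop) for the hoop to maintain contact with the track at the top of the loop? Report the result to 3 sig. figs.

The moment of inertia is MR², giving k ≡ I/(MR²) = 1.
At the top, contact is just lost when gravity alone supplies the centripetal force: Mg = Mv_top²/r, i.e. v_top² = gr.
With ω = v/R, the kinetic energy at speed v is ½(1+k)Mv² = Mv².
Energy conservation from release (height h) to the top (height 2r): Mgh = Mg(2r) + M·gr.
Thus h_min = 2r + (1+k)r/2 = r(2 + 2/2) = 0.401 × 3 ≈ 1.20 m.

h_min ≈ 1.20 m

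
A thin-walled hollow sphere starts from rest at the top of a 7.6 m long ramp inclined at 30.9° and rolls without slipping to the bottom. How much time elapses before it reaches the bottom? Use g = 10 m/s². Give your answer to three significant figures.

t ≈ 2.22 s

For this body I = (2/3)MR², i.e. k = I/(MR²) = 2/3.
Along the incline Mg sinθ − f = Ma, and torque about the center fR = Iα = kMR²(a/R) gives f = kMa.
Hence a = g sinθ/(1+k) = 10×sin30.9°/1.667 = 3.081 m/s².
Starting from rest, L = ½at², so t = √(2L/a) = √(2×7.6/3.081) ≈ 2.22 s.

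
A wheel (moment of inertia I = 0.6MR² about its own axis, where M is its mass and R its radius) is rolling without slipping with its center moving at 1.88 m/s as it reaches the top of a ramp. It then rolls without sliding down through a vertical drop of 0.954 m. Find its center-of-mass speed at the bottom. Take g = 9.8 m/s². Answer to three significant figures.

v ≈ 3.90 m/s

The moment of inertia is 0.6MR², giving k ≡ I/(MR²) = 0.6.
Rolling without slipping gives ω = v/R, so the total kinetic energy is ½Mv² + ½Iω² = ½(1+k)Mv² = (4/5)Mv².
Energy conservation: (4/5)Mv₀² + Mgh = (4/5)Mv², so v² = v₀² + 2gh/(1+k).
v = √(1.88² + 2×9.8×0.954/1.6) = √15.22 ≈ 3.90 m/s.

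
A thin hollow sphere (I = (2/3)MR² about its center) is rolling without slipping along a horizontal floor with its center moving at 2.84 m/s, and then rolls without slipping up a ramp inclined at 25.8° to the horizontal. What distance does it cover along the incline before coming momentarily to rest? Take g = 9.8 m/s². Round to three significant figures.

d ≈ 1.58 m

With I = (2/3)MR², the ratio k = I/(MR²) is 2/3.
The rolling condition ω = v/R makes the rotational term ½I(v/R)² = ½kMv², so KE_total = ½(1+k)Mv² = (5/6)Mv².
Setting this equal to Mgh gives the vertical rise h = (1+k)v₀²/(2g) = 1.667×2.84²/(2×9.8) = 0.6859 m.
Along the incline, d = h/sinθ = 0.6859/sin25.8° ≈ 1.58 m.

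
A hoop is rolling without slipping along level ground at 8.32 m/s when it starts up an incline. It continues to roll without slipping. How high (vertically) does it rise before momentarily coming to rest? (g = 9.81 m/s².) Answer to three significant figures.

h ≈ 7.06 m

The moment of inertia is MR², giving k ≡ I/(MR²) = 1.
Since it rolls without slipping, ω = v/R and KE = ½Mv² + ½Iω² = ½(1+k)Mv² = Mv².
All of this converts to potential energy at the highest point: Mv₀² = Mgh.
Thus h = (1+k)v₀²/(2g) = 2 × 8.32² / (2 × 9.81) ≈ 7.06 m.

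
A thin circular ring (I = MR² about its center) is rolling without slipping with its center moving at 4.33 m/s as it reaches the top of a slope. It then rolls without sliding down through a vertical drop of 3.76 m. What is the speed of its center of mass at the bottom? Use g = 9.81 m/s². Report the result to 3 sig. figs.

For this body I = MR², i.e. k = I/(MR²) = 1.
Rolling without slipping gives ω = v/R, so the total kinetic energy is ½Mv² + ½Iω² = ½(1+k)Mv² = Mv².
Energy conservation: Mv₀² + Mgh = Mv², so v² = v₀² + 2gh/(1+k).
v = √(4.33² + 2×9.81×3.76/2) = √55.63 ≈ 7.46 m/s.

v ≈ 7.46 m/s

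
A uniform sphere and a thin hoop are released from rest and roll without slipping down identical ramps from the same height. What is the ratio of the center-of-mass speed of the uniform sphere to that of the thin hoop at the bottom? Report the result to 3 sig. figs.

v_ratio ≈ 1.20

Each satisfies Mgh = ½(1+k)Mv² with k = I/(MR²), so v ∝ 1/√(1+k).
For the uniform sphere k = 0.4; for the thin hoop k = 1.
v₁/v₂ = √((1+k₂)/(1+k₁)) = √(2/1.4) ≈ 1.20.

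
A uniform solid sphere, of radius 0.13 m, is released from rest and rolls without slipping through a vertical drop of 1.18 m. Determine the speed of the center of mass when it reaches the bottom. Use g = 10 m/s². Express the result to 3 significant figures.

v ≈ 4.11 m/s

With I = (2/5)MR², the ratio k = I/(MR²) is 0.4.
Since it rolls without slipping, ω = v/R and KE = ½Mv² + ½Iω² = ½(1+k)Mv² = (7/10)Mv².
Energy conservation: Mgh = (7/10)Mv², so v = √(2gh/(1+k)) = √(2 × 10 × 1.18 / 1.4) ≈ 4.11 m/s.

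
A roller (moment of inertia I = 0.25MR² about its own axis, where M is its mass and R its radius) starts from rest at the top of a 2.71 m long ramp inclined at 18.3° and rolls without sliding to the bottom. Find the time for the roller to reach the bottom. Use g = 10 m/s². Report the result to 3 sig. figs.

The moment of inertia is 0.25MR², giving k ≡ I/(MR²) = 0.25.
Translational: Mg sinθ − f = Ma. Rotational about the CM: fR = Iα = kMRa, so f = kMa.
Hence a = g sinθ/(1+k) = 10×sin18.3°/1.25 = 2.512 m/s².
With constant a from rest, t = √(2L/a) = √(2·2.71/2.512) ≈ 1.47 s.

t ≈ 1.47 s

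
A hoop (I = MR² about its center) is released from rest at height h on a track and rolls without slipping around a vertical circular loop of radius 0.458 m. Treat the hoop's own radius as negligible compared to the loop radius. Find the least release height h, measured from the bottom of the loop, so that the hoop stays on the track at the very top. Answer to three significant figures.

h_min ≈ 1.37 m

For this body I = MR², i.e. k = I/(MR²) = 1.
At the top of the loop, the minimum-contact condition is Mg = Mv_top²/r, so v_top² = gr.
With ω = v/R, the kinetic energy at speed v is ½(1+k)Mv² = Mv².
Energy conservation from release (height h) to the top (height 2r): Mgh = Mg(2r) + M·gr.
Thus h_min = 2r + (1+k)r/2 = r(2 + 2/2) = 0.458 × 3 ≈ 1.37 m.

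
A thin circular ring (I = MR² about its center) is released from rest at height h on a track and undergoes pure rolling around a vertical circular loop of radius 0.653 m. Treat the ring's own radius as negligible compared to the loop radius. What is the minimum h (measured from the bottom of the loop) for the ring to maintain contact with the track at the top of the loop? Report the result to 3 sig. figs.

h_min ≈ 1.96 m

The moment of inertia is MR², giving k ≡ I/(MR²) = 1.
At the top, contact is just lost when gravity alone supplies the centripetal force: Mg = Mv_top²/r, i.e. v_top² = gr.
With ω = v/R, the kinetic energy at speed v is ½(1+k)Mv² = Mv².
Energy conservation from release (height h) to the top (height 2r): Mgh = Mg(2r) + M·gr.
Thus h_min = 2r + (1+k)r/2 = r(2 + 2/2) = 0.653 × 3 ≈ 1.96 m.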